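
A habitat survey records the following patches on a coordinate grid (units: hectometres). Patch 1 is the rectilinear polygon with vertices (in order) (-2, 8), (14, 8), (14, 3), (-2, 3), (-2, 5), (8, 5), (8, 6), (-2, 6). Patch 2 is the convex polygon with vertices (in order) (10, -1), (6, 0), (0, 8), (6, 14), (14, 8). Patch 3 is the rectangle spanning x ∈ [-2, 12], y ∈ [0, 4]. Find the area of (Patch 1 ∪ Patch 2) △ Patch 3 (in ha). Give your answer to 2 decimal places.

129.64

|Patch 1 ∪ Patch 2| = 139.0556.
|(Patch 1 ∪ Patch 2) ∩ Patch 3| = 32.7083.
|(Patch 1 ∪ Patch 2) △ Patch 3| = 139.0556 + 56 − 65.4167 = 129.64.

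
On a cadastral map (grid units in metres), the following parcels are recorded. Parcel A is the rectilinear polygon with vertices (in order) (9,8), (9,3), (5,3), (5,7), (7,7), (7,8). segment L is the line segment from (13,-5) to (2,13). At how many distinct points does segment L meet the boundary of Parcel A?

2

The segment meets the boundary at (5.667,7), (8.111,3).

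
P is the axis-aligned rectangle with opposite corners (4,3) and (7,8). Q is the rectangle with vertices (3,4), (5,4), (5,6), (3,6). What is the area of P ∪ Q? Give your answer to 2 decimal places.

By inclusion–exclusion:
Individual areas: |P| = 15, |Q| = 4.
|P∩Q|: x∈[4,5], y∈[4,6] → 1·2 = 2.
|P ∪ Q| = 19 − 2 = 17.00.

17.00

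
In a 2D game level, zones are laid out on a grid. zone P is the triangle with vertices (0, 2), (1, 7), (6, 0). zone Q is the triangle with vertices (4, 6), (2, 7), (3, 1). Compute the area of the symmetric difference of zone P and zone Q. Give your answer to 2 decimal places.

17.67

|zone P| = 16, |zone Q| = 5.5, |zone P∩zone Q| = 1.913.
|zone P △ zone Q| = |zone P| + |zone Q| − 2·|zone P∩zone Q| = 16 + 5.5 − 3.8261 = 17.67.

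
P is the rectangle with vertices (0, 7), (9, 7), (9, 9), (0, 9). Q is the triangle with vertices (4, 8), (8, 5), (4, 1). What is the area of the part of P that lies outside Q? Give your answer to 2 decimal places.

|P| = 18, |P∩Q| = 0.6667.
|P ∖ Q| = |P| − |P∩Q| = 18 − 0.6667 = 17.33.

17.33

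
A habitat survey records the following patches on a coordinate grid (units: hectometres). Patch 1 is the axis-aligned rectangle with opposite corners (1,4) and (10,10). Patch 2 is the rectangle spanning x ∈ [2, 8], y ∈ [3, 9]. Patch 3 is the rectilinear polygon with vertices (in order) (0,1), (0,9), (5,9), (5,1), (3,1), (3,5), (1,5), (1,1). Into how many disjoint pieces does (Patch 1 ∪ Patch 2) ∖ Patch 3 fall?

(Patch 1 ∪ Patch 2) ∖ Patch 3 splits into 2 disjoint pieces (area 3, area 37).

2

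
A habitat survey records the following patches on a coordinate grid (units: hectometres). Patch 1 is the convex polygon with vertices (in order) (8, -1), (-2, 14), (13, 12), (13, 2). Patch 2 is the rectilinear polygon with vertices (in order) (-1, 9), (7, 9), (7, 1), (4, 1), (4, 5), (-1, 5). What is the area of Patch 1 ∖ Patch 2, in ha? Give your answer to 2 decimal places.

103.50

|Patch 1| = 127.5, |Patch 1∩Patch 2| = 24.
|Patch 1 ∖ Patch 2| = |Patch 1| − |Patch 1∩Patch 2| = 127.5 − 24 = 103.50.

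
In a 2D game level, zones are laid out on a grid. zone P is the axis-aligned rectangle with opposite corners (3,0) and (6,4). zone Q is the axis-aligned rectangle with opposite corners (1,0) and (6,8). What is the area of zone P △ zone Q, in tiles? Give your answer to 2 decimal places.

|zone P∩zone Q|: x∈[3,6], y∈[0,4] → 3·4 = 12.
|zone P △ zone Q| = |zone P| + |zone Q| − 2·|zone P∩zone Q| = 12 + 40 − 24 = 28.00.

28.00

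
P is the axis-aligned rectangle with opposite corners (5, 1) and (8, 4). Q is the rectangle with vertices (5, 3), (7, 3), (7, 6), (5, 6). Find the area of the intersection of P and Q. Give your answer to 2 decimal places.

2.00

|P∩Q|: x∈[5,7], y∈[3,4] → 2·1 = 2.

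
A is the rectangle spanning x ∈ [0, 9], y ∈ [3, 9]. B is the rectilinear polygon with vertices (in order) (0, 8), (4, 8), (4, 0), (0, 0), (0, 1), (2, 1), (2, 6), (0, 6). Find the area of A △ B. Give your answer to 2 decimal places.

48.00

|A| = 54, |B| = 22, |A∩B| = 14.
|A △ B| = |A| + |B| − 2·|A∩B| = 54 + 22 − 28 = 48.00.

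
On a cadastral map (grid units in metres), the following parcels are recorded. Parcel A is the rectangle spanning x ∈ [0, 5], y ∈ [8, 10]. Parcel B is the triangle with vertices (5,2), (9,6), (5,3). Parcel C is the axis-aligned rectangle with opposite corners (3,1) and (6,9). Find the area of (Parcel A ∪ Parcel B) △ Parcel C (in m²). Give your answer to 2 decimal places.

30.25

|Parcel A ∪ Parcel B| = 12.
|(Parcel A ∪ Parcel B) ∩ Parcel C| = 2.875.
|(Parcel A ∪ Parcel B) △ Parcel C| = 12 + 24 − 5.75 = 30.25.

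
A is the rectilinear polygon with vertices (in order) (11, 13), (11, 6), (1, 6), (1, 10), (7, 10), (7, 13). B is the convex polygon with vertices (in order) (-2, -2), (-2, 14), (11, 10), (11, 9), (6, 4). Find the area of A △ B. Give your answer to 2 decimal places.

|A| = 52, |B| = 115.5, |A∩B| = 37.9615.
|A △ B| = |A| + |B| − 2·|A∩B| = 52 + 115.5 − 75.9231 = 91.58.

91.58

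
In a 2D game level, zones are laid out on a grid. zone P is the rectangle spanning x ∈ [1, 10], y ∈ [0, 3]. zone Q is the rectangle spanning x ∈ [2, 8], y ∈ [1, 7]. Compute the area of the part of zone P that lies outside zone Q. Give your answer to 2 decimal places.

15.00

|zone P∩zone Q|: x∈[2,8], y∈[1,3] → 6·2 = 12.
|zone P| = 27.
|zone P ∖ zone Q| = |zone P| − |zone P∩zone Q| = 27 − 12 = 15.00.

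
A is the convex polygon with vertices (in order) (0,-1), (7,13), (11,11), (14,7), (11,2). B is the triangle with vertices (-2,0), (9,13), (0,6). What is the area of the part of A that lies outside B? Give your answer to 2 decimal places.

94.86

|A| = 98, |A∩B| = 3.1383.
|A ∖ B| = |A| − |A∩B| = 98 − 3.1383 = 94.86.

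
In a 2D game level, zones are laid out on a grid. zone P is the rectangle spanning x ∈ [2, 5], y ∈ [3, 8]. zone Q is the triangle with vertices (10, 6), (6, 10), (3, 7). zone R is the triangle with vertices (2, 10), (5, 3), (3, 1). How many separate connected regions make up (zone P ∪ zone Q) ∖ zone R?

(zone P ∪ zone Q) ∖ zone R splits into 2 disjoint pieces (area 2.5, area 15.5714).

2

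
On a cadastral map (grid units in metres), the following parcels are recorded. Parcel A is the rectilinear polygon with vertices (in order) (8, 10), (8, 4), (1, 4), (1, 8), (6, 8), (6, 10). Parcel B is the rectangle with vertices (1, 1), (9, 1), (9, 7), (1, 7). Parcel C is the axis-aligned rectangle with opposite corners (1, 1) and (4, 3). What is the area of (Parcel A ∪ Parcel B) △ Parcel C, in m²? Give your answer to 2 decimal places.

53.00

|Parcel A ∪ Parcel B| = 59.
|(Parcel A ∪ Parcel B) ∩ Parcel C| = 6.
|(Parcel A ∪ Parcel B) △ Parcel C| = 59 + 6 − 12 = 53.00.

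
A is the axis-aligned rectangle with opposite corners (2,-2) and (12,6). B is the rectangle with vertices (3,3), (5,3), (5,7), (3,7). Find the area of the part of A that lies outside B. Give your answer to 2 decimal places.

|A∩B|: x∈[3,5], y∈[3,6] → 2·3 = 6.
|A| = 80.
|A ∖ B| = |A| − |A∩B| = 80 − 6 = 74.00.

74.00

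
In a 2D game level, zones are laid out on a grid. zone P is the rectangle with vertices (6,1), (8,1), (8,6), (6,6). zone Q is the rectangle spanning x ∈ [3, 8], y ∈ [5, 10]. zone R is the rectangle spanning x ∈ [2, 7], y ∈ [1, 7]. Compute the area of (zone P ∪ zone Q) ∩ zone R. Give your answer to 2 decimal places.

The region (zone P ∪ zone Q) ∩ zone R is the polygon with vertices (6,1), (6,5), (3,5), (3,7), (7,7), (7,1).
By the shoelace formula its area is 12.00.

12.00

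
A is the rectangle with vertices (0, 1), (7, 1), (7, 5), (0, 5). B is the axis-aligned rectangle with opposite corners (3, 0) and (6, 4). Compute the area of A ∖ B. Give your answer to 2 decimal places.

19.00

|A∩B|: x∈[3,6], y∈[1,4] → 3·3 = 9.
|A| = 28.
|A ∖ B| = |A| − |A∩B| = 28 − 9 = 19.00.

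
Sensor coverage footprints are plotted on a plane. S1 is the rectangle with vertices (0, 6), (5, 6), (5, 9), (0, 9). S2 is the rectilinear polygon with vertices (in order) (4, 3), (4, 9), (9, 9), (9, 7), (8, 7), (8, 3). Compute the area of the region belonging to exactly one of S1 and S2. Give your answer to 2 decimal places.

35.00

|S1| = 15, |S2| = 26, |S1∩S2| = 3.
|S1 △ S2| = |S1| + |S2| − 2·|S1∩S2| = 15 + 26 − 6 = 35.00.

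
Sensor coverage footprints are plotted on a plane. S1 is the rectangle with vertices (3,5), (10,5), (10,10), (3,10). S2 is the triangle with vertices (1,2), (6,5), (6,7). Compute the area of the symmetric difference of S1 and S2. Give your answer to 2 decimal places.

36.00

|S1| = 35, |S2| = 5, |S1∩S2| = 2.
|S1 △ S2| = |S1| + |S2| − 2·|S1∩S2| = 35 + 5 − 4 = 36.00.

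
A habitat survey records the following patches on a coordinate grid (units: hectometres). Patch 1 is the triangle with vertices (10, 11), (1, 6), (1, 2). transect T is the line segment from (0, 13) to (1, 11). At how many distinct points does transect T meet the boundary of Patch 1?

0

The segment lies entirely outside Patch 1 and never meets its boundary.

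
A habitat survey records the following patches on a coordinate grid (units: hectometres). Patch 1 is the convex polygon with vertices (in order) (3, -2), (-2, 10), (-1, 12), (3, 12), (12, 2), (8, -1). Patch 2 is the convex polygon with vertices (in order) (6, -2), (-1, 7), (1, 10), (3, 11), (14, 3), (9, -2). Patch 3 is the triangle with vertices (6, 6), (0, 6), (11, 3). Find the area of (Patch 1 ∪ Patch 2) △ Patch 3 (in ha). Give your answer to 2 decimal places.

117.14

|Patch 1 ∪ Patch 2| = 126.1392.
|(Patch 1 ∪ Patch 2) ∩ Patch 3| = 9.
|(Patch 1 ∪ Patch 2) △ Patch 3| = 126.1392 + 9 − 18 = 117.14.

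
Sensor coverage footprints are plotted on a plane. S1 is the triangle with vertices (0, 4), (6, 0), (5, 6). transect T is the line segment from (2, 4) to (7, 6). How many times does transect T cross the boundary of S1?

1

The segment meets the boundary at (5.125,5.25).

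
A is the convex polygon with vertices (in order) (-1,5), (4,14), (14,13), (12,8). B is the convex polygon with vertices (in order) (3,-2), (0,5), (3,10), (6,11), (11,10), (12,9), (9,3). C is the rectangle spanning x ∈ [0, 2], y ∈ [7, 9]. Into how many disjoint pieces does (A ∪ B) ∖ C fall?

1

(A ∪ B) ∖ C is a single connected region.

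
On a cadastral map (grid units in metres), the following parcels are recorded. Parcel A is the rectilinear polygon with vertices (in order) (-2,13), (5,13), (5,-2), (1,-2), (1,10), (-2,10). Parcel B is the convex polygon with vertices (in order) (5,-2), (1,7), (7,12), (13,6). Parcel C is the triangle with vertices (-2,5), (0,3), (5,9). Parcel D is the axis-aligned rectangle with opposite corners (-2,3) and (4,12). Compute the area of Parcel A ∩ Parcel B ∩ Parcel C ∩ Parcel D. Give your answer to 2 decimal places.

The intersection is the polygon with vertices (4,8.429), (4,7.8), (1.812,5.174), (1.101,6.772).
By the shoelace formula its area is 3.59.

3.59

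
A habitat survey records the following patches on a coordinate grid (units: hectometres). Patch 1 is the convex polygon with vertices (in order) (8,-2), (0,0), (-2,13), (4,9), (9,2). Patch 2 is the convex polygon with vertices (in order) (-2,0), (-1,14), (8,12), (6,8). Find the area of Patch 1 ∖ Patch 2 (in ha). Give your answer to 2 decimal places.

|Patch 1| = 88.5, |Patch 1∩Patch 2| = 36.9689.
|Patch 1 ∖ Patch 2| = |Patch 1| − |Patch 1∩Patch 2| = 88.5 − 36.9689 = 51.53.

51.53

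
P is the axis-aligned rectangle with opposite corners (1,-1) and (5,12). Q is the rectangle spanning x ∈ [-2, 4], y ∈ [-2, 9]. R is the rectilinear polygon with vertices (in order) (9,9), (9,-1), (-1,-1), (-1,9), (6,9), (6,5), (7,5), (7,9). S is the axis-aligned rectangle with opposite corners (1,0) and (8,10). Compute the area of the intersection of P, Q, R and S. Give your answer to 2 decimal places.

27.00

The intersection is the polygon with vertices (4,9), (4,0), (1,0), (1,9).
By the shoelace formula its area is 27.00.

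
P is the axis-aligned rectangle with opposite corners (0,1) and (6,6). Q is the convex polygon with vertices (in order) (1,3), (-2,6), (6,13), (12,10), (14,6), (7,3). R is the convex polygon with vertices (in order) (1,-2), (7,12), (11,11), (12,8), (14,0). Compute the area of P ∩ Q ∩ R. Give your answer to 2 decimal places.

6.64

The intersection is the polygon with vertices (6,6), (6,3), (3.143,3), (4.429,6).
By the shoelace formula its area is 6.64.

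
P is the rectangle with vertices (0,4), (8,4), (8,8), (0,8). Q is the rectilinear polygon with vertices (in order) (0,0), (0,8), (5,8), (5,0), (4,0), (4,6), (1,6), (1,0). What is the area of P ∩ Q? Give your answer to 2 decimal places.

The intersection is the polygon with vertices (5,8), (5,4), (4,4), (4,6), (1,6), (1,4), (0,4), (0,8).
By the shoelace formula its area is 14.00.

14.00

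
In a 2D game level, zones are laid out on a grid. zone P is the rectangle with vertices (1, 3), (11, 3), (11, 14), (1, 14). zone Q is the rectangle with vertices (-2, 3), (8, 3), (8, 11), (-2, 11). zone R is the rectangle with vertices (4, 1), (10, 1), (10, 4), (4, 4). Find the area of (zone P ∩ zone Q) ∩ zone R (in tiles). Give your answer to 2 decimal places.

4.00

The region (zone P ∩ zone Q) ∩ zone R is the polygon with vertices (8,3), (4,3), (4,4), (8,4).
By the shoelace formula its area is 4.00.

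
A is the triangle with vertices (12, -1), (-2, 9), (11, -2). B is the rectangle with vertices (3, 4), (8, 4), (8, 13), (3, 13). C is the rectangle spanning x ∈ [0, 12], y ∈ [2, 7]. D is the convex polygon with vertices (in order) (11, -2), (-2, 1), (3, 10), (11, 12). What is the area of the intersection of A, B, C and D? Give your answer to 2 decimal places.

1.08

The intersection is the polygon with vertices (3,4.769), (3,5.429), (5,4), (3.909,4).
By the shoelace formula its area is 1.08.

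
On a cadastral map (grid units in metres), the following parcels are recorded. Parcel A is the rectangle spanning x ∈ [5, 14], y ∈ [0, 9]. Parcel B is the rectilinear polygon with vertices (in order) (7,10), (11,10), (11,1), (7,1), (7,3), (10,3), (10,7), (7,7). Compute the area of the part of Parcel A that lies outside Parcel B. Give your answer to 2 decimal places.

61.00

|Parcel A| = 81, |Parcel A∩Parcel B| = 20.
|Parcel A ∖ Parcel B| = |Parcel A| − |Parcel A∩Parcel B| = 81 − 20 = 61.00.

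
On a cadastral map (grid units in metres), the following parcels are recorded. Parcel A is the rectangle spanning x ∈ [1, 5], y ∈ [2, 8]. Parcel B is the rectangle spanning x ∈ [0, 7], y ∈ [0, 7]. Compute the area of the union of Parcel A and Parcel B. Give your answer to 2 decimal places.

53.00

By inclusion–exclusion:
Individual areas: |Parcel A| = 24, |Parcel B| = 49.
|Parcel A∩Parcel B|: x∈[1,5], y∈[2,7] → 4·5 = 20.
|Parcel A ∪ Parcel B| = 73 − 20 = 53.00.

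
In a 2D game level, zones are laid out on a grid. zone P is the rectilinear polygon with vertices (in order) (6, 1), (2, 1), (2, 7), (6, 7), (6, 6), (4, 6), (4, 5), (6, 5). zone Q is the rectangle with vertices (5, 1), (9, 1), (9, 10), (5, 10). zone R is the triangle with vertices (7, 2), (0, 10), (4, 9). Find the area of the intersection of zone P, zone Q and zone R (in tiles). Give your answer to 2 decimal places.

1.29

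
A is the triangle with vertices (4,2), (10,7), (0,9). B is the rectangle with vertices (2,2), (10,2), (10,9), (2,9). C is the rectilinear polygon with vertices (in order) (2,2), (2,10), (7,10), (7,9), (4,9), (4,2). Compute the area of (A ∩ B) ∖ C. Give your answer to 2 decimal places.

18.60

|A ∩ B| = 27.9.
|(A ∩ B) ∩ C| = 9.3.
|(A ∩ B) ∖ C| = 27.9 − 9.3 = 18.60.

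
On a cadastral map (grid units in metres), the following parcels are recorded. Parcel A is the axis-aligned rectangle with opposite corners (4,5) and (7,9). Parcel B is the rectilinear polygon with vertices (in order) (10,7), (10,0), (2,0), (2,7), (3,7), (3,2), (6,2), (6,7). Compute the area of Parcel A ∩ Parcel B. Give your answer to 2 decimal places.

The intersection is the polygon with vertices (7,5), (6,5), (6,7), (7,7).
By the shoelace formula its area is 2.00.

2.00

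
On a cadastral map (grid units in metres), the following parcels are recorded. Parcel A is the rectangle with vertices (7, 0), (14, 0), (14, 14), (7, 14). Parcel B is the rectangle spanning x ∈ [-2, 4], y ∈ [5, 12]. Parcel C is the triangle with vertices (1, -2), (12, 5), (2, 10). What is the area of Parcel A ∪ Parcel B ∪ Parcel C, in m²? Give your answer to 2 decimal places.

178.25

By inclusion–exclusion:
Individual areas: |Parcel A| = 98, |Parcel B| = 42, |Parcel C| = 62.5.
|Parcel A∩Parcel B| = 0 (no overlap).
|Parcel A∩Parcel C| = 14.2045.
|Parcel B∩Parcel C| = 10.0417.
|Parcel A∩Parcel B∩Parcel C| = 0.
|Parcel A ∪ Parcel B ∪ Parcel C| = 202.5 − 24.2462 + 0 = 178.25.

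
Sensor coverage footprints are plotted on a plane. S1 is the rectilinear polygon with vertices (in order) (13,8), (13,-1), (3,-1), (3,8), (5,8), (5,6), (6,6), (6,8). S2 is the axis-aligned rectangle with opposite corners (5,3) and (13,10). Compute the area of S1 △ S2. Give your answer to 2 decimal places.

|S1| = 88, |S2| = 56, |S1∩S2| = 38.
|S1 △ S2| = |S1| + |S2| − 2·|S1∩S2| = 88 + 56 − 76 = 68.00.

68.00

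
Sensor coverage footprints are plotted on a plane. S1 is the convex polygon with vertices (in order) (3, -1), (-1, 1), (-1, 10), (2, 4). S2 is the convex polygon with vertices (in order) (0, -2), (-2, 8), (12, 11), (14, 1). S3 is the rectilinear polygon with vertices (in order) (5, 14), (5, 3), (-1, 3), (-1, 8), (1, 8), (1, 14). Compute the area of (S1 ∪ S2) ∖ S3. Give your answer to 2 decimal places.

112.88

|S1 ∪ S2| = 147.1645.
|(S1 ∪ S2) ∩ S3| = 34.2857.
|(S1 ∪ S2) ∖ S3| = 147.1645 − 34.2857 = 112.88.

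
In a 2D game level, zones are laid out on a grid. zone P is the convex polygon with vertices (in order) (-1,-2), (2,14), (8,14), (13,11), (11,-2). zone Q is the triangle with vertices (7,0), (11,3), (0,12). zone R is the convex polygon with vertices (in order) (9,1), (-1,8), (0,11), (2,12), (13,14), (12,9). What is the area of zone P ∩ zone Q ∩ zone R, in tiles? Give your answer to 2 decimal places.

The intersection is the polygon with vertices (10.043,3.783), (9.261,1.696), (8.655,1.241), (4.634,4.056), (1.23,9.892), (1.409,10.847).
By the shoelace formula its area is 27.59.

27.59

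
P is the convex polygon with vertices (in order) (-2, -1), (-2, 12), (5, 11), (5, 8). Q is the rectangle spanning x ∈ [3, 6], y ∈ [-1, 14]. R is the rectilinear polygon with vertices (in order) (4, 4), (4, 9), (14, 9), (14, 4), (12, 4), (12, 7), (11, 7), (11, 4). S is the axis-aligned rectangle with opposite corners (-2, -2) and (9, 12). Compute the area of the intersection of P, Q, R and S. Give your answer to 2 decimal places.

1.64

The intersection is the polygon with vertices (4,6.714), (4,9), (5,9), (5,8).
By the shoelace formula its area is 1.64.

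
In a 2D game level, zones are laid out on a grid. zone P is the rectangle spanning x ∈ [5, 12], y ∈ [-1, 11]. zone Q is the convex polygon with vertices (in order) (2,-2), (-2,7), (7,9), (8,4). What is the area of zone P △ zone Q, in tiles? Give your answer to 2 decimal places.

|zone P| = 84, |zone Q| = 62.5, |zone P∩zone Q| = 16.5556.
|zone P △ zone Q| = |zone P| + |zone Q| − 2·|zone P∩zone Q| = 84 + 62.5 − 33.1111 = 113.39.

113.39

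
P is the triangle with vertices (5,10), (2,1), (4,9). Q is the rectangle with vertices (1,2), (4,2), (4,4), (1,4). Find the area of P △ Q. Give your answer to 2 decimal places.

8.33

|P| = 3, |Q| = 6, |P∩Q| = 0.3333.
|P △ Q| = |P| + |Q| − 2·|P∩Q| = 3 + 6 − 0.6667 = 8.33.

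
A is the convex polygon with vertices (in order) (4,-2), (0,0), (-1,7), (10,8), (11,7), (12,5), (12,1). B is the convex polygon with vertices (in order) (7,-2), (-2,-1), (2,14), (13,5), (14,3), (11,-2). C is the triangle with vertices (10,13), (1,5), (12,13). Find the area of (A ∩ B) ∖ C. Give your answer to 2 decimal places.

|A ∩ B| = 97.9407.
|(A ∩ B) ∩ C| = 0.7575.
|(A ∩ B) ∖ C| = 97.9407 − 0.7575 = 97.18.

97.18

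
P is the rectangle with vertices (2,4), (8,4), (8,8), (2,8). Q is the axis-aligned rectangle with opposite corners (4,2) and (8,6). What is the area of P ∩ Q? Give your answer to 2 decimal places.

|P∩Q|: x∈[4,8], y∈[4,6] → 4·2 = 8.

8.00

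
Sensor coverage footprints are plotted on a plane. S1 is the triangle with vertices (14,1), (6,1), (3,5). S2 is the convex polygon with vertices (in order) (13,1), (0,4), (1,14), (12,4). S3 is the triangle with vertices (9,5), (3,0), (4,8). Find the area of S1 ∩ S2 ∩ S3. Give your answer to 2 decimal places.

3.85

The intersection is the polygon with vertices (7.177,3.481), (6.108,2.59), (4.535,2.954), (3.536,4.286), (3.598,4.783).
By the shoelace formula its area is 3.85.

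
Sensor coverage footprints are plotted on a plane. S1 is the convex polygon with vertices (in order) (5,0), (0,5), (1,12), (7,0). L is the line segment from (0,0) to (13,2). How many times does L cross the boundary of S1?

The segment meets the boundary at (4.333,0.667), (6.5,1).

2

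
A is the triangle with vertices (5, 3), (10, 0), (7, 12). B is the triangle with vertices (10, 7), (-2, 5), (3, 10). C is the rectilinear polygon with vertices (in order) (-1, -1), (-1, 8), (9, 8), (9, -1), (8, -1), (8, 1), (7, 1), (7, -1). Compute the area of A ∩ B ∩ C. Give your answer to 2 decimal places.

3.32

The intersection is the polygon with vertices (5.731,6.288), (6.111,8), (7.667,8), (8.04,7.84), (8.32,6.72).
By the shoelace formula its area is 3.32.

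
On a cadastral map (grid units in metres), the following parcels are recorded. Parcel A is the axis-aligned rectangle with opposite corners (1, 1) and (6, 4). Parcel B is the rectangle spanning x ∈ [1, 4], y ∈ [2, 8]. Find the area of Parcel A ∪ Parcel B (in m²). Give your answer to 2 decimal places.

By inclusion–exclusion:
Individual areas: |Parcel A| = 15, |Parcel B| = 18.
|Parcel A∩Parcel B|: x∈[1,4], y∈[2,4] → 3·2 = 6.
|Parcel A ∪ Parcel B| = 33 − 6 = 27.00.

27.00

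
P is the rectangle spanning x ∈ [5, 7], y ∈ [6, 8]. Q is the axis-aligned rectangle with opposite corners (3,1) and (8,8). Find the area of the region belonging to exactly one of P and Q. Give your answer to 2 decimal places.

31.00

|P∩Q|: x∈[5,7], y∈[6,8] → 2·2 = 4.
|P △ Q| = |P| + |Q| − 2·|P∩Q| = 4 + 35 − 8 = 31.00.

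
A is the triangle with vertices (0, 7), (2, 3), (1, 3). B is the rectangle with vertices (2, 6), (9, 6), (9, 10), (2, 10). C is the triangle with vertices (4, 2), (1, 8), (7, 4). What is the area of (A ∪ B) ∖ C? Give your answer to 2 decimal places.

|A ∪ B| = 30.
|(A ∪ B) ∩ C| = 1.3333.
|(A ∪ B) ∖ C| = 30 − 1.3333 = 28.67.

28.67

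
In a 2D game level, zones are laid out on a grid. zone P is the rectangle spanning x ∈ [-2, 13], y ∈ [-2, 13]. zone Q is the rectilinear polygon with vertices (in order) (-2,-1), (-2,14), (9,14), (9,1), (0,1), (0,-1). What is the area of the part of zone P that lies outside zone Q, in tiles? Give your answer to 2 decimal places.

|zone P| = 225, |zone P∩zone Q| = 136.
|zone P ∖ zone Q| = |zone P| − |zone P∩zone Q| = 225 − 136 = 89.00.

89.00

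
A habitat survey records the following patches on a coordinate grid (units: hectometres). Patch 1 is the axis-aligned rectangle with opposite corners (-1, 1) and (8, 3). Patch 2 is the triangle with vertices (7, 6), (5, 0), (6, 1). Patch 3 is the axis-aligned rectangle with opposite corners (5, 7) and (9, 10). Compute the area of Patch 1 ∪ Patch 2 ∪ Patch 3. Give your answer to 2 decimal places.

30.93

By inclusion–exclusion:
Individual areas: |Patch 1| = 18, |Patch 2| = 2, |Patch 3| = 12.
|Patch 1∩Patch 2| = 1.0667.
|Patch 1∩Patch 3| = 0 (no overlap).
|Patch 2∩Patch 3| = 0.
|Patch 1∩Patch 2∩Patch 3| = 0.
|Patch 1 ∪ Patch 2 ∪ Patch 3| = 32 − 1.0667 + 0 = 30.93.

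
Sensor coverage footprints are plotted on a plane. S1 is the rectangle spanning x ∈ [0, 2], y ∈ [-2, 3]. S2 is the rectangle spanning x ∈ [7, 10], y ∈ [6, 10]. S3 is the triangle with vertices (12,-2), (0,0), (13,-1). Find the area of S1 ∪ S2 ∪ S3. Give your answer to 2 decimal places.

By inclusion–exclusion:
Individual areas: |S1| = 10, |S2| = 12, |S3| = 7.
|S1∩S2| = 0 (no overlap).
|S1∩S3| = 0.1795.
|S2∩S3| = 0.
|S1∩S2∩S3| = 0.
|S1 ∪ S2 ∪ S3| = 29 − 0.1795 + 0 = 28.82.

28.82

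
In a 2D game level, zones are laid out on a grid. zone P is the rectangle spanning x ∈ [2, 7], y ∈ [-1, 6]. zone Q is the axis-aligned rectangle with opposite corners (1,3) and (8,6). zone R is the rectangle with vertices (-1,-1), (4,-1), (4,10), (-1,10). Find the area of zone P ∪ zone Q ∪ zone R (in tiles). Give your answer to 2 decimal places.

By inclusion–exclusion:
Individual areas: |zone P| = 35, |zone Q| = 21, |zone R| = 55.
|zone P∩zone Q|: x∈[2,7], y∈[3,6] → 5·3 = 15.
|zone P∩zone R|: x∈[2,4], y∈[-1,6] → 2·7 = 14.
|zone Q∩zone R|: x∈[1,4], y∈[3,6] → 3·3 = 9.
|zone P∩zone Q∩zone R| = 6.
|zone P ∪ zone Q ∪ zone R| = 111 − 38 + 6 = 79.00.

79.00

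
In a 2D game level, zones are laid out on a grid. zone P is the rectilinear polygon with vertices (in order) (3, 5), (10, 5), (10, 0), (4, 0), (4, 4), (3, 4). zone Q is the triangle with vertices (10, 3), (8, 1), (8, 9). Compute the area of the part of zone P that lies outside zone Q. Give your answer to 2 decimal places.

|zone P| = 31, |zone P∩zone Q| = 5.3333.
|zone P ∖ zone Q| = |zone P| − |zone P∩zone Q| = 31 − 5.3333 = 25.67.

25.67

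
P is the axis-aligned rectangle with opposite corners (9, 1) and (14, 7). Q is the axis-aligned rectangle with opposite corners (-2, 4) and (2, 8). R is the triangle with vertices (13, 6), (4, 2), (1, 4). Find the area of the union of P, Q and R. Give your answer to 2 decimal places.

By inclusion–exclusion:
Individual areas: |P| = 30, |Q| = 16, |R| = 15.
|P∩Q| = 0 (no overlap).
|P∩R| = 2.2222.
|Q∩R| = 0.0833.
|P∩Q∩R| = 0.
|P ∪ Q ∪ R| = 61 − 2.3056 + 0 = 58.69.

58.69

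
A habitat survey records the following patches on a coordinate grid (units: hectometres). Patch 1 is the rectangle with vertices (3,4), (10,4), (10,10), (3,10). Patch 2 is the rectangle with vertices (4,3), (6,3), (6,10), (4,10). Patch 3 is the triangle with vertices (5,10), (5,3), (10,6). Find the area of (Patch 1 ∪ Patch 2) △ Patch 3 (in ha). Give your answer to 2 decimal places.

|Patch 1 ∪ Patch 2| = 44.
|(Patch 1 ∪ Patch 2) ∩ Patch 3| = 17.3667.
|(Patch 1 ∪ Patch 2) △ Patch 3| = 44 + 17.5 − 34.7333 = 26.77.

26.77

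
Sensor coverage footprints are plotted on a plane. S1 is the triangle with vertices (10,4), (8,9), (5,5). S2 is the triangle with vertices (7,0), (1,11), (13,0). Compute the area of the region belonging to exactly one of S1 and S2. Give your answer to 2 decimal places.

39.32

|S1| = 11.5, |S2| = 33, |S1∩S2| = 2.5886.
|S1 △ S2| = |S1| + |S2| − 2·|S1∩S2| = 11.5 + 33 − 5.1771 = 39.32.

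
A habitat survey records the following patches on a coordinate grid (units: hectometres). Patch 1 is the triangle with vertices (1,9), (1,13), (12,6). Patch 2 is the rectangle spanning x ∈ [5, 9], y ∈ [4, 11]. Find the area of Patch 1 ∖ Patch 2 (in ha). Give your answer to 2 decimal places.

|Patch 1| = 22, |Patch 1∩Patch 2| = 7.2727.
|Patch 1 ∖ Patch 2| = |Patch 1| − |Patch 1∩Patch 2| = 22 − 7.2727 = 14.73.

14.73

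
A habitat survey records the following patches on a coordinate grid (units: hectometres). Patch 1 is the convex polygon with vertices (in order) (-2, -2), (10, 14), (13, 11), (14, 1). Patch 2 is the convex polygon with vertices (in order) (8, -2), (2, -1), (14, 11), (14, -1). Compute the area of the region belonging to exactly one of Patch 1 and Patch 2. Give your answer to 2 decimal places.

|Patch 1| = 123.5, |Patch 2| = 78, |Patch 1∩Patch 2| = 56.8663.
|Patch 1 △ Patch 2| = |Patch 1| + |Patch 2| − 2·|Patch 1∩Patch 2| = 123.5 + 78 − 113.7326 = 87.77.

87.77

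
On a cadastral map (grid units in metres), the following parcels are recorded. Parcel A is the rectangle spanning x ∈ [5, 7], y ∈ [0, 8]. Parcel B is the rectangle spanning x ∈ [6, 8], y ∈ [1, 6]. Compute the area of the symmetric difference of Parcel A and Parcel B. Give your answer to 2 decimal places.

16.00

|Parcel A∩Parcel B|: x∈[6,7], y∈[1,6] → 1·5 = 5.
|Parcel A △ Parcel B| = |Parcel A| + |Parcel B| − 2·|Parcel A∩Parcel B| = 16 + 10 − 10 = 16.00.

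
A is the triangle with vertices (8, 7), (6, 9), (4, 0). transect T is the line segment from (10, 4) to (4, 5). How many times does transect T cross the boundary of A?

The segment meets the boundary at (5.071,4.821), (6.609,4.565).

2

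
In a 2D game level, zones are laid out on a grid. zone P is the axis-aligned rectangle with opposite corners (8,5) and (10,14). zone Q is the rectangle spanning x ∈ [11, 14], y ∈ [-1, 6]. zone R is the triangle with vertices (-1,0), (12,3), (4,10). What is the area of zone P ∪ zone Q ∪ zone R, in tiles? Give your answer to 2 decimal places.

94.66

By inclusion–exclusion:
Individual areas: |zone P| = 18, |zone Q| = 21, |zone R| = 57.5.
|zone P∩zone Q| = 0 (no overlap).
|zone P∩zone R| = 1.2857.
|zone Q∩zone R| = 0.5529.
|zone P∩zone Q∩zone R| = 0.
|zone P ∪ zone Q ∪ zone R| = 96.5 − 1.8386 + 0 = 94.66.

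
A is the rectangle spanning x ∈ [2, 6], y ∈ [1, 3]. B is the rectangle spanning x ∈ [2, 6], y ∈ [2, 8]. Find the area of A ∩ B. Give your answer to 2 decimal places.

|A∩B|: x∈[2,6], y∈[2,3] → 4·1 = 4.

4.00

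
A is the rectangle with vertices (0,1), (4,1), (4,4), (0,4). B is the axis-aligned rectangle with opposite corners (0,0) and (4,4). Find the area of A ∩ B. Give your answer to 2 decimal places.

12.00

|A∩B|: x∈[0,4], y∈[1,4] → 4·3 = 12.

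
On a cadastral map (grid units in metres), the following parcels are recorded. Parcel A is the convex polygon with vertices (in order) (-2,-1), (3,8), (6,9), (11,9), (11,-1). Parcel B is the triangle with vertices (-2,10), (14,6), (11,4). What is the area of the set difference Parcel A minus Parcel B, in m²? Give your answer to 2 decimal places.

|Parcel A| = 101, |Parcel A∩Parcel B| = 14.7696.
|Parcel A ∖ Parcel B| = |Parcel A| − |Parcel A∩Parcel B| = 101 − 14.7696 = 86.23.

86.23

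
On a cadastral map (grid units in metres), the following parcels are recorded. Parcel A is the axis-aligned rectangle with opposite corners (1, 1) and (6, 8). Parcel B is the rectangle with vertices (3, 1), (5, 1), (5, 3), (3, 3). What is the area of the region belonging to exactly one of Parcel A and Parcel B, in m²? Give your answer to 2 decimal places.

|Parcel A∩Parcel B|: x∈[3,5], y∈[1,3] → 2·2 = 4.
|Parcel A △ Parcel B| = |Parcel A| + |Parcel B| − 2·|Parcel A∩Parcel B| = 35 + 4 − 8 = 31.00.

31.00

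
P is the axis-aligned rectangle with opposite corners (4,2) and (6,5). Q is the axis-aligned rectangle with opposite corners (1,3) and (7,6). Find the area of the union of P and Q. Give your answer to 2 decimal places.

20.00

By inclusion–exclusion:
Individual areas: |P| = 6, |Q| = 18.
|P∩Q|: x∈[4,6], y∈[3,5] → 2·2 = 4.
|P ∪ Q| = 24 − 4 = 20.00.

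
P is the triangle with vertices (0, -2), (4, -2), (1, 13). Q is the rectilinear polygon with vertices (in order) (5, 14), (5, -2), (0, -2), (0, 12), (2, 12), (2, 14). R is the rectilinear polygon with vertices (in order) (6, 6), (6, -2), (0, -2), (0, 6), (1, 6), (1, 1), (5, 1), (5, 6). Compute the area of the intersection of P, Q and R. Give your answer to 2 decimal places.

The intersection is the polygon with vertices (0.533,6), (1,6), (1,1), (3.4,1), (4,-2), (0,-2).
By the shoelace formula its area is 13.97.

13.97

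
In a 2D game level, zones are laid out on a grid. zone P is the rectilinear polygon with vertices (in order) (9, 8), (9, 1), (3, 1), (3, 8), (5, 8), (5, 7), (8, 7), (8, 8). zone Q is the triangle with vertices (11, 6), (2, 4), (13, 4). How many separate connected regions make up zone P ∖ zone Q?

zone P ∖ zone Q splits into 2 disjoint pieces (area 15.6667, area 18).

2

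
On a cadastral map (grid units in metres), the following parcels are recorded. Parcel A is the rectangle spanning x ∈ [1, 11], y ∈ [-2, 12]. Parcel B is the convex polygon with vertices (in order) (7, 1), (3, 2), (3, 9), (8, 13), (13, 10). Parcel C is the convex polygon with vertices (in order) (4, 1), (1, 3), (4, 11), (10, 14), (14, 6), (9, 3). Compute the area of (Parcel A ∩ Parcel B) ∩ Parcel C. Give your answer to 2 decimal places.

65.96

|Parcel A ∩ Parcel B| = 67.8417.
|(Parcel A ∩ Parcel B) ∩ Parcel C| = 65.96.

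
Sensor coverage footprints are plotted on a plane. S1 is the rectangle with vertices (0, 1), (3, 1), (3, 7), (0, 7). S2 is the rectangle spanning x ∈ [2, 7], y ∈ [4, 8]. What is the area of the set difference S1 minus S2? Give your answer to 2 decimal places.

|S1∩S2|: x∈[2,3], y∈[4,7] → 1·3 = 3.
|S1| = 18.
|S1 ∖ S2| = |S1| − |S1∩S2| = 18 − 3 = 15.00.

15.00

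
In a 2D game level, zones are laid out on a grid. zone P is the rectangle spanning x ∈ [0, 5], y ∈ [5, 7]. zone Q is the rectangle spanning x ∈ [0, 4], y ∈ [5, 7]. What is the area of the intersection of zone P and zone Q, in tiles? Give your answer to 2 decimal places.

|zone P∩zone Q|: x∈[0,4], y∈[5,7] → 4·2 = 8.

8.00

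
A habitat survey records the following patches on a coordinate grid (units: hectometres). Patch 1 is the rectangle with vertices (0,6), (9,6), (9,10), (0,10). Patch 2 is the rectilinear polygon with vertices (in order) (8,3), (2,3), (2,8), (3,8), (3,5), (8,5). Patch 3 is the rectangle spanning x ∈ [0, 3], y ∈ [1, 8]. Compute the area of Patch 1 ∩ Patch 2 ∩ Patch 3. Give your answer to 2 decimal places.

2.00

The intersection is the polygon with vertices (2,8), (3,8), (3,6), (2,6).
By the shoelace formula its area is 2.00.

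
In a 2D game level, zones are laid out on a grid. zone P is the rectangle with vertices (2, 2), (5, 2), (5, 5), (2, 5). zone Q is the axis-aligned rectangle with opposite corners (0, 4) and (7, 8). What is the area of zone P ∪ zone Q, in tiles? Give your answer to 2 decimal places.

34.00

By inclusion–exclusion:
Individual areas: |zone P| = 9, |zone Q| = 28.
|zone P∩zone Q|: x∈[2,5], y∈[4,5] → 3·1 = 3.
|zone P ∪ zone Q| = 37 − 3 = 34.00.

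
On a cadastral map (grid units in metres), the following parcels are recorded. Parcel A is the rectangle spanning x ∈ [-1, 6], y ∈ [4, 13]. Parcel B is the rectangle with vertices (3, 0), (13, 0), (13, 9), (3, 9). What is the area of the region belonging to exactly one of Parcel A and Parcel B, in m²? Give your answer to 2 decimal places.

|Parcel A∩Parcel B|: x∈[3,6], y∈[4,9] → 3·5 = 15.
|Parcel A △ Parcel B| = |Parcel A| + |Parcel B| − 2·|Parcel A∩Parcel B| = 63 + 90 − 30 = 123.00.

123.00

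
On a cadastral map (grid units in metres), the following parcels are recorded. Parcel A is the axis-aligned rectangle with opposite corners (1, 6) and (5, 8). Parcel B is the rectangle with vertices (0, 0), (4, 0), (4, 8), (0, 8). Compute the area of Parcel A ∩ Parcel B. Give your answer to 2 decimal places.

6.00

|Parcel A∩Parcel B|: x∈[1,4], y∈[6,8] → 3·2 = 6.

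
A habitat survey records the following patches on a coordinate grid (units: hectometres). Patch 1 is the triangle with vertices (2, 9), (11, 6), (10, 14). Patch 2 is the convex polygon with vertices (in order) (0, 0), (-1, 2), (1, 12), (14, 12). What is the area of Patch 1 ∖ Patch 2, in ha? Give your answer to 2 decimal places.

|Patch 1| = 34.5, |Patch 1∩Patch 2| = 26.7765.
|Patch 1 ∖ Patch 2| = |Patch 1| − |Patch 1∩Patch 2| = 34.5 − 26.7765 = 7.72.

7.72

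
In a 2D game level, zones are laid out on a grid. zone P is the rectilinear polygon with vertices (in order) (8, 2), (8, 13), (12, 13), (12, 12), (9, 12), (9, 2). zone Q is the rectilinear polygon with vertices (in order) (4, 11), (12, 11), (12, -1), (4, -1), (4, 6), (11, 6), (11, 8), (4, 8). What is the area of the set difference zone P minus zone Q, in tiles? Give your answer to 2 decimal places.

7.00

|zone P| = 14, |zone P∩zone Q| = 7.
|zone P ∖ zone Q| = |zone P| − |zone P∩zone Q| = 14 − 7 = 7.00.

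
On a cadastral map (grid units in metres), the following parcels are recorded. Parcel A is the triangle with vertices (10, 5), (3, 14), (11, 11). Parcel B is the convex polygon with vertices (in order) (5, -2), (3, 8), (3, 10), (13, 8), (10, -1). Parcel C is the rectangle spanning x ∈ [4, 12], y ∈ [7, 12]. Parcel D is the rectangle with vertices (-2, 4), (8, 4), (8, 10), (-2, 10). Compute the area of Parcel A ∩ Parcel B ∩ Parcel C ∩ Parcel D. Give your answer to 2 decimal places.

0.94

The intersection is the polygon with vertices (6.684,9.263), (8,9), (8,7.571).
By the shoelace formula its area is 0.94.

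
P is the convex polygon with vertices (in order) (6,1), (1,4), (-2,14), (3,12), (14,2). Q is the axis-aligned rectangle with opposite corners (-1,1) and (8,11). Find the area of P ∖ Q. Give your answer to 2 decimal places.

|P| = 90.5, |P∩Q| = 62.6697.
|P ∖ Q| = |P| − |P∩Q| = 90.5 − 62.6697 = 27.83.

27.83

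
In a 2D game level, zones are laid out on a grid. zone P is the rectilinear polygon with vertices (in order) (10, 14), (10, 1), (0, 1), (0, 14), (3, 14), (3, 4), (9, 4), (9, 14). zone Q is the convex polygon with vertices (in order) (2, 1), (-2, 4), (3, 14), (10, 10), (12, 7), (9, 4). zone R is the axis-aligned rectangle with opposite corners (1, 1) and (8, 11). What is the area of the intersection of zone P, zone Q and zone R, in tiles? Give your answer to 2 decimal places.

26.66

The intersection is the polygon with vertices (1.5,11), (3,11), (3,4), (8,4), (8,3.571), (2,1), (1,1.75), (1,10).
By the shoelace formula its area is 26.66.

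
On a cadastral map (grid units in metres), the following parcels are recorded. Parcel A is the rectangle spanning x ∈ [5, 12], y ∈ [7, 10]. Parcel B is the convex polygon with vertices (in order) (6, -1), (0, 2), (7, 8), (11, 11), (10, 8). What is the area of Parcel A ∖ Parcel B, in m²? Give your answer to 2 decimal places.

13.64

|Parcel A| = 21, |Parcel A∩Parcel B| = 7.3611.
|Parcel A ∖ Parcel B| = |Parcel A| − |Parcel A∩Parcel B| = 21 − 7.3611 = 13.64.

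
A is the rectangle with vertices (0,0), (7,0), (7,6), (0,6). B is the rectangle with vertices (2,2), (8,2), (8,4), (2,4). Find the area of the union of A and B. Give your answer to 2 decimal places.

44.00

By inclusion–exclusion:
Individual areas: |A| = 42, |B| = 12.
|A∩B|: x∈[2,7], y∈[2,4] → 5·2 = 10.
|A ∪ B| = 54 − 10 = 44.00.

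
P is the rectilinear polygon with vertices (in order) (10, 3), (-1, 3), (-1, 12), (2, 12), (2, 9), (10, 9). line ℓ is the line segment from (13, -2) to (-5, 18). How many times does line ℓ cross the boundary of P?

The segment meets the boundary at (0.4,12), (3.1,9), (2,10.222), (8.5,3).

4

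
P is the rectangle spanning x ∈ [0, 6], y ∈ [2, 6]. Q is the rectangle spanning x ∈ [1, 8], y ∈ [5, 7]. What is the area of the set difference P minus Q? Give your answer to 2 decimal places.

19.00

|P∩Q|: x∈[1,6], y∈[5,6] → 5·1 = 5.
|P| = 24.
|P ∖ Q| = |P| − |P∩Q| = 24 − 5 = 19.00.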